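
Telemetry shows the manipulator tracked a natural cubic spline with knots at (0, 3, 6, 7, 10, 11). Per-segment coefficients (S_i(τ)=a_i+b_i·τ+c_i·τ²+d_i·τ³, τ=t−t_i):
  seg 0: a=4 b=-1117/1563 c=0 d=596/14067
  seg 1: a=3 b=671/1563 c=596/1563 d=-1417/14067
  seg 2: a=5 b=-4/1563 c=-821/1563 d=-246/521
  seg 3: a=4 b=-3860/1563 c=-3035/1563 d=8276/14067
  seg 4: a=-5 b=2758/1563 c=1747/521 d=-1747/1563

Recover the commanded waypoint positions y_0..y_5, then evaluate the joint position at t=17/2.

y_0 = S_0(0) = a_0 = 4
y_1 = S_1(0) = a_1 = 3
y_2 = S_2(0) = a_2 = 5
y_3 = S_3(0) = a_3 = 4
y_4 = S_4(0) = a_4 = -5
y_5 = S_4(1) = -1
t_q=17/2 is in segment 3 (τ=3/2); S_3(τ)=-4351/2084

y_0=4 y_1=3 y_2=5 y_3=4 y_4=-5 y_5=-1
S(17/2) = -4351/2084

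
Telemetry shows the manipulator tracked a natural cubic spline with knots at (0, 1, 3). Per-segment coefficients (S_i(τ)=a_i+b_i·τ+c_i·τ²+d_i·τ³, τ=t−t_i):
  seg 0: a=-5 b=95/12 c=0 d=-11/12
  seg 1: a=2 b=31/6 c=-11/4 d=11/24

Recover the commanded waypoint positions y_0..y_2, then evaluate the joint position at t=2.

y_0=-5 y_1=2 y_2=5
S(2) = 39/8

y_0 = S_0(0) = a_0 = -5
y_1 = S_1(0) = a_1 = 2
y_2 = S_1(2) = 5
t_q=2 is in segment 1 (τ=1); S_1(τ)=39/8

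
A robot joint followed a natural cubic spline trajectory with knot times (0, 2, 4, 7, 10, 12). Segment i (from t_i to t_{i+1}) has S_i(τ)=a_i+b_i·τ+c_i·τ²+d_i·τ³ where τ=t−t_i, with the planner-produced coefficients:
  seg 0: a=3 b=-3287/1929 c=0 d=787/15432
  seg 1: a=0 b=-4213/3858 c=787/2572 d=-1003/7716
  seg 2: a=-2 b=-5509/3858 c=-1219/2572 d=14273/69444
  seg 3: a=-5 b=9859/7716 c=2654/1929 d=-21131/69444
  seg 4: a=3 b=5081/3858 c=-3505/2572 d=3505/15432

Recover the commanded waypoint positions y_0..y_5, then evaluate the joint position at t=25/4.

y_0=3 y_1=0 y_2=-2 y_3=-5 y_4=3 y_5=2
S(25/4) = -867665/164608

y_0 = S_0(0) = a_0 = 3
y_1 = S_1(0) = a_1 = 0
y_2 = S_2(0) = a_2 = -2
y_3 = S_3(0) = a_3 = -5
y_4 = S_4(0) = a_4 = 3
y_5 = S_4(2) = 2
t_q=25/4 is in segment 2 (τ=9/4); S_2(τ)=-867665/164608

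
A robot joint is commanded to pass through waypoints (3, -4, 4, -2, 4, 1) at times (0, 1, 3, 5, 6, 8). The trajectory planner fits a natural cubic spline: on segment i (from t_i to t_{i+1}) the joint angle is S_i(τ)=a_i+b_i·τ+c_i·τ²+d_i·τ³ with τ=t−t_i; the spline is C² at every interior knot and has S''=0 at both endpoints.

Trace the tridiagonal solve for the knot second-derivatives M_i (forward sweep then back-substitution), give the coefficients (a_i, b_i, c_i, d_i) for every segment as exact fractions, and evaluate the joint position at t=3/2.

Δ: Δ0=-7, Δ1=4, Δ2=-3, Δ3=6, Δ4=-3/2
row 1: diag=6, rhs=66; c'=1/3, d'=11
row 2: denom=8−2·1/3=22/3; d'=(-42−2·11)/(22/3)=-96/11
row 3: denom=6−2·3/11=60/11; d'=(54−2·-96/11)/(60/11)=131/10
row 4: denom=6−1·11/60=349/60; d'=(-45−1·131/10)/(349/60)=-3486/349
back: M4=-3486/349
back: M3=131/10−11/60·-3486/349=5211/349
back: M2=-96/11−3/11·5211/349=-4467/349
back: M1=11−1/3·-4467/349=5328/349
M: M0=0, M1=5328/349, M2=-4467/349, M3=5211/349, M4=-3486/349, M5=0
seg 0: a=3, c=M0/2=0, d=(M1−M0)/(6·1)=888/349, b=Δ0−h0·(2M0+M1)/6=-3331/349
seg 1: a=-4, c=M1/2=2664/349, d=(M2−M1)/(6·2)=-3265/1396, b=Δ1−h1·(2M1+M2)/6=-667/349
seg 2: a=4, c=M2/2=-4467/698, d=(M3−M2)/(6·2)=1613/698, b=Δ2−h2·(2M2+M3)/6=194/349
seg 3: a=-2, c=M3/2=5211/698, d=(M4−M3)/(6·1)=-2899/698, b=Δ3−h3·(2M3+M4)/6=938/349
seg 4: a=4, c=M4/2=-1743/349, d=(M5−M4)/(6·2)=581/698, b=Δ4−h4·(2M4+M5)/6=3601/698
t_q=3/2 → seg 1, τ=1/2; S=-4+-667/349·τ+2664/349·τ²+-3265/1396·τ³=-37297/11168

  seg 0: a=3 b=-3331/349 c=0 d=888/349
  seg 1: a=-4 b=-667/349 c=2664/349 d=-3265/1396
  seg 2: a=4 b=194/349 c=-4467/698 d=1613/698
  seg 3: a=-2 b=938/349 c=5211/698 d=-2899/698
  seg 4: a=4 b=3601/698 c=-1743/349 d=581/698
S(3/2) = -37297/11168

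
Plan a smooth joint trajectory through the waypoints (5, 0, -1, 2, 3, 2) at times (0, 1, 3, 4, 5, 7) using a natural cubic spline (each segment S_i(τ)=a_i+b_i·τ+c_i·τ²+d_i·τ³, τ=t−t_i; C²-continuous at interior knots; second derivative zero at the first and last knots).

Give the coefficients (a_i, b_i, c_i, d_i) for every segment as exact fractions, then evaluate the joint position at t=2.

Δ: Δ0=-5, Δ1=-1/2, Δ2=3, Δ3=1, Δ4=-1/2
row 1: diag=6, rhs=27; c'=1/3, d'=9/2
row 2: denom=6−2·1/3=16/3; d'=(21−2·9/2)/(16/3)=9/4
row 3: denom=4−1·3/16=61/16; d'=(-12−1·9/4)/(61/16)=-228/61
row 4: denom=6−1·16/61=350/61; d'=(-9−1·-228/61)/(350/61)=-321/350
back: M4=-321/350
back: M3=-228/61−16/61·-321/350=-612/175
back: M2=9/4−3/16·-612/175=1017/350
back: M1=9/2−1/3·1017/350=618/175
M: M0=0, M1=618/175, M2=1017/350, M3=-612/175, M4=-321/350, M5=0
seg 0: a=5, c=M0/2=0, d=(M1−M0)/(6·1)=103/175, b=Δ0−h0·(2M0+M1)/6=-978/175
seg 1: a=0, c=M1/2=309/175, d=(M2−M1)/(6·2)=-73/1400, b=Δ1−h1·(2M1+M2)/6=-669/175
seg 2: a=-1, c=M2/2=1017/700, d=(M3−M2)/(6·1)=-747/700, b=Δ2−h2·(2M2+M3)/6=183/70
seg 3: a=2, c=M3/2=-306/175, d=(M4−M3)/(6·1)=43/100, b=Δ3−h3·(2M3+M4)/6=1623/700
seg 4: a=3, c=M4/2=-321/700, d=(M5−M4)/(6·2)=107/1400, b=Δ4−h4·(2M4+M5)/6=39/350
t_q=2 → seg 1, τ=1; S=0+-669/175·τ+309/175·τ²+-73/1400·τ³=-2953/1400

  seg 0: a=5 b=-978/175 c=0 d=103/175
  seg 1: a=0 b=-669/175 c=309/175 d=-73/1400
  seg 2: a=-1 b=183/70 c=1017/700 d=-747/700
  seg 3: a=2 b=1623/700 c=-306/175 d=43/100
  seg 4: a=3 b=39/350 c=-321/700 d=107/1400
S(2) = -2953/1400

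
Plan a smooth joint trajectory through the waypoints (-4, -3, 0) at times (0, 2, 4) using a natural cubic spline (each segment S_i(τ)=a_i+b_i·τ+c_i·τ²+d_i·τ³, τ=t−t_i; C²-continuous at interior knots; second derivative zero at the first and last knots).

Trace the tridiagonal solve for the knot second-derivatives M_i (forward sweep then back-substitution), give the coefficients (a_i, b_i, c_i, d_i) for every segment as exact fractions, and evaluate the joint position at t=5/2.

  seg 0: a=-4 b=1/4 c=0 d=1/16
  seg 1: a=-3 b=1 c=3/8 d=-1/16
S(5/2) = -309/128

Δ: Δ0=1/2, Δ1=3/2
row 1: diag=8, rhs=6; c'=1/4, d'=3/4
back: M1=3/4
M: M0=0, M1=3/4, M2=0
seg 0: a=-4, c=M0/2=0, d=(M1−M0)/(6·2)=1/16, b=Δ0−h0·(2M0+M1)/6=1/4
seg 1: a=-3, c=M1/2=3/8, d=(M2−M1)/(6·2)=-1/16, b=Δ1−h1·(2M1+M2)/6=1
t_q=5/2 → seg 1, τ=1/2; S=-3+1·τ+3/8·τ²+-1/16·τ³=-309/128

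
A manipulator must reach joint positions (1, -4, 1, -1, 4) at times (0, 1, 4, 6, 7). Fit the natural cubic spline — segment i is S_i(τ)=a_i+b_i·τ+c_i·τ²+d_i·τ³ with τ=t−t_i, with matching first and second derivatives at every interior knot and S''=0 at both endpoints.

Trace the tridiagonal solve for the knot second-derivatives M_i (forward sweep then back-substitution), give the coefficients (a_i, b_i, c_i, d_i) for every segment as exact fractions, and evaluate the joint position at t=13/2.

Δ: Δ0=-5, Δ1=5/3, Δ2=-1, Δ3=5
row 1: diag=8, rhs=40; c'=3/8, d'=5
row 2: denom=10−3·3/8=71/8; d'=(-16−3·5)/(71/8)=-248/71
row 3: denom=6−2·16/71=394/71; d'=(36−2·-248/71)/(394/71)=1526/197
back: M3=1526/197
back: M2=-248/71−16/71·1526/197=-1032/197
back: M1=5−3/8·-1032/197=1372/197
M: M0=0, M1=1372/197, M2=-1032/197, M3=1526/197, M4=0
seg 0: a=1, c=M0/2=0, d=(M1−M0)/(6·1)=686/591, b=Δ0−h0·(2M0+M1)/6=-3641/591
seg 1: a=-4, c=M1/2=686/197, d=(M2−M1)/(6·3)=-1202/1773, b=Δ1−h1·(2M1+M2)/6=-1583/591
seg 2: a=1, c=M2/2=-516/197, d=(M3−M2)/(6·2)=1279/1182, b=Δ2−h2·(2M2+M3)/6=-53/591
seg 3: a=-1, c=M3/2=763/197, d=(M4−M3)/(6·1)=-763/591, b=Δ3−h3·(2M3+M4)/6=1429/591
t_q=13/2 → seg 3, τ=1/2; S=-1+1429/591·τ+763/197·τ²+-763/591·τ³=1601/1576

  seg 0: a=1 b=-3641/591 c=0 d=686/591
  seg 1: a=-4 b=-1583/591 c=686/197 d=-1202/1773
  seg 2: a=1 b=-53/591 c=-516/197 d=1279/1182
  seg 3: a=-1 b=1429/591 c=763/197 d=-763/591
S(13/2) = 1601/1576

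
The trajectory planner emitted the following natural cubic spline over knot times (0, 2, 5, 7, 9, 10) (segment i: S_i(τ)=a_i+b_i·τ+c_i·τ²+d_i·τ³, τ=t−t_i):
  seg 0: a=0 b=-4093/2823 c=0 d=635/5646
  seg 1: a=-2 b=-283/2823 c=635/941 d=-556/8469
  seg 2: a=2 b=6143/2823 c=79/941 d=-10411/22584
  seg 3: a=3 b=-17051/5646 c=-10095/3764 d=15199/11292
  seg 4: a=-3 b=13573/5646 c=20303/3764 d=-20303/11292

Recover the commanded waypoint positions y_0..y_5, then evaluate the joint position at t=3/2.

y_0=0 y_1=-2 y_2=2 y_3=3 y_4=-3 y_5=3
S(3/2) = -27029/15056

y_0 = S_0(0) = a_0 = 0
y_1 = S_1(0) = a_1 = -2
y_2 = S_2(0) = a_2 = 2
y_3 = S_3(0) = a_3 = 3
y_4 = S_4(0) = a_4 = -3
y_5 = S_4(1) = 3
t_q=3/2 is in segment 0 (τ=3/2); S_0(τ)=-27029/15056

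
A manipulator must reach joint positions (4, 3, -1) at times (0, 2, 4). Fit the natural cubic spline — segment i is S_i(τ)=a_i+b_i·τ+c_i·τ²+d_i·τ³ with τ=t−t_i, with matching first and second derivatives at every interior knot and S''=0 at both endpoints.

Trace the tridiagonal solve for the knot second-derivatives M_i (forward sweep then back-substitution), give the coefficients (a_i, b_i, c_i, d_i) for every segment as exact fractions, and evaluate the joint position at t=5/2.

Δ: Δ0=-1/2, Δ1=-2
row 1: diag=8, rhs=-9; c'=1/4, d'=-9/8
back: M1=-9/8
M: M0=0, M1=-9/8, M2=0
seg 0: a=4, c=M0/2=0, d=(M1−M0)/(6·2)=-3/32, b=Δ0−h0·(2M0+M1)/6=-1/8
seg 1: a=3, c=M1/2=-9/16, d=(M2−M1)/(6·2)=3/32, b=Δ1−h1·(2M1+M2)/6=-5/4
t_q=5/2 → seg 1, τ=1/2; S=3+-5/4·τ+-9/16·τ²+3/32·τ³=575/256

  seg 0: a=4 b=-1/8 c=0 d=-3/32
  seg 1: a=3 b=-5/4 c=-9/16 d=3/32
S(5/2) = 575/256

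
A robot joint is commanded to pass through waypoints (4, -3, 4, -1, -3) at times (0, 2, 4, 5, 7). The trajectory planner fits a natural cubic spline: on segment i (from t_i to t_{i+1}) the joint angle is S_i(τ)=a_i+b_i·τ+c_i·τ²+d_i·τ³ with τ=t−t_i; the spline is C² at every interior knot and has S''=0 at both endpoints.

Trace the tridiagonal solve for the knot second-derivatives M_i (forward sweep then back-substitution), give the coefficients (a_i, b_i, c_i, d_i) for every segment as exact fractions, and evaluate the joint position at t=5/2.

Δ: Δ0=-7/2, Δ1=7/2, Δ2=-5, Δ3=-1
row 1: diag=8, rhs=42; c'=1/4, d'=21/4
row 2: denom=6−2·1/4=11/2; d'=(-51−2·21/4)/(11/2)=-123/11
row 3: denom=6−1·2/11=64/11; d'=(24−1·-123/11)/(64/11)=387/64
back: M3=387/64
back: M2=-123/11−2/11·387/64=-393/32
back: M1=21/4−1/4·-393/32=1065/128
M: M0=0, M1=1065/128, M2=-393/32, M3=387/64, M4=0
seg 0: a=4, c=M0/2=0, d=(M1−M0)/(6·2)=355/512, b=Δ0−h0·(2M0+M1)/6=-803/128
seg 1: a=-3, c=M1/2=1065/256, d=(M2−M1)/(6·2)=-879/512, b=Δ1−h1·(2M1+M2)/6=131/64
seg 2: a=4, c=M2/2=-393/64, d=(M3−M2)/(6·1)=391/128, b=Δ2−h2·(2M2+M3)/6=-245/128
seg 3: a=-1, c=M3/2=387/128, d=(M4−M3)/(6·2)=-129/256, b=Δ3−h3·(2M3+M4)/6=-161/32
t_q=5/2 → seg 1, τ=1/2; S=-3+131/64·τ+1065/256·τ²+-879/512·τ³=-4715/4096

  seg 0: a=4 b=-803/128 c=0 d=355/512
  seg 1: a=-3 b=131/64 c=1065/256 d=-879/512
  seg 2: a=4 b=-245/128 c=-393/64 d=391/128
  seg 3: a=-1 b=-161/32 c=387/128 d=-129/256
S(5/2) = -4715/4096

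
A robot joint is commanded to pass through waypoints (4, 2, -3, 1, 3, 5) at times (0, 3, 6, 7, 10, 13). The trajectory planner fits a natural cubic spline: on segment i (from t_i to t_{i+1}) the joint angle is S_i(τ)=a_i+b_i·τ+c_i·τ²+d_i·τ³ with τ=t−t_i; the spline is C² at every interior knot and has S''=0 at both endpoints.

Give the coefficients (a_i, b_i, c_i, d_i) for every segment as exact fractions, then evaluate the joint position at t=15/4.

Δ: Δ0=-2/3, Δ1=-5/3, Δ2=4, Δ3=2/3, Δ4=2/3
row 1: diag=12, rhs=-6; c'=1/4, d'=-1/2
row 2: denom=8−3·1/4=29/4; d'=(34−3·-1/2)/(29/4)=142/29
row 3: denom=8−1·4/29=228/29; d'=(-20−1·142/29)/(228/29)=-19/6
row 4: denom=12−3·29/76=825/76; d'=(0−3·-19/6)/(825/76)=722/825
back: M4=722/825
back: M3=-19/6−29/76·722/825=-2888/825
back: M2=142/29−4/29·-2888/825=4438/825
back: M1=-1/2−1/4·4438/825=-1522/825
M: M0=0, M1=-1522/825, M2=4438/825, M3=-2888/825, M4=722/825, M5=0
seg 0: a=4, c=M0/2=0, d=(M1−M0)/(6·3)=-761/7425, b=Δ0−h0·(2M0+M1)/6=211/825
seg 1: a=2, c=M1/2=-761/825, d=(M2−M1)/(6·3)=596/1485, b=Δ1−h1·(2M1+M2)/6=-2072/825
seg 2: a=-3, c=M2/2=2219/825, d=(M3−M2)/(6·1)=-37/25, b=Δ2−h2·(2M2+M3)/6=2302/825
seg 3: a=1, c=M3/2=-1444/825, d=(M4−M3)/(6·3)=361/1485, b=Δ3−h3·(2M3+M4)/6=3077/825
seg 4: a=3, c=M4/2=361/825, d=(M5−M4)/(6·3)=-361/7425, b=Δ4−h4·(2M4+M5)/6=-172/825
t_q=15/4 → seg 1, τ=3/4; S=2+-2072/825·τ+-761/825·τ²+596/1485·τ³=-513/2200

  seg 0: a=4 b=211/825 c=0 d=-761/7425
  seg 1: a=2 b=-2072/825 c=-761/825 d=596/1485
  seg 2: a=-3 b=2302/825 c=2219/825 d=-37/25
  seg 3: a=1 b=3077/825 c=-1444/825 d=361/1485
  seg 4: a=3 b=-172/825 c=361/825 d=-361/7425
S(15/4) = -513/2200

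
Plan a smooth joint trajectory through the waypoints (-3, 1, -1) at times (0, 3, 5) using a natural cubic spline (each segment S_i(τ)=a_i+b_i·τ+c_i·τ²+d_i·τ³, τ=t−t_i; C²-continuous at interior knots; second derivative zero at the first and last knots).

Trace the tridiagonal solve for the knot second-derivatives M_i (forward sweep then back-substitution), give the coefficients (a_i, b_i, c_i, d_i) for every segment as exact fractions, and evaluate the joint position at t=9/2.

  seg 0: a=-3 b=61/30 c=0 d=-7/90
  seg 1: a=1 b=-1/15 c=-7/10 d=7/60
S(9/2) = -9/32

Δ: Δ0=4/3, Δ1=-1
row 1: diag=10, rhs=-14; c'=1/5, d'=-7/5
back: M1=-7/5
M: M0=0, M1=-7/5, M2=0
seg 0: a=-3, c=M0/2=0, d=(M1−M0)/(6·3)=-7/90, b=Δ0−h0·(2M0+M1)/6=61/30
seg 1: a=1, c=M1/2=-7/10, d=(M2−M1)/(6·2)=7/60, b=Δ1−h1·(2M1+M2)/6=-1/15
t_q=9/2 → seg 1, τ=3/2; S=1+-1/15·τ+-7/10·τ²+7/60·τ³=-9/32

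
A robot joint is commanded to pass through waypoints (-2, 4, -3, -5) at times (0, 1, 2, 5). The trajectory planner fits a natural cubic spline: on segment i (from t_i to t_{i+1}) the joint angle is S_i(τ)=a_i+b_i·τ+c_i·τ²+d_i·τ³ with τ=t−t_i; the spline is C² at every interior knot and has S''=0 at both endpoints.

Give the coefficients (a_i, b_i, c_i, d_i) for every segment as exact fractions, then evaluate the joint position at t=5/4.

Δ: Δ0=6, Δ1=-7, Δ2=-2/3
row 1: diag=4, rhs=-78; c'=1/4, d'=-39/2
row 2: denom=8−1·1/4=31/4; d'=(38−1·-39/2)/(31/4)=230/31
back: M2=230/31
back: M1=-39/2−1/4·230/31=-662/31
M: M0=0, M1=-662/31, M2=230/31, M3=0
seg 0: a=-2, c=M0/2=0, d=(M1−M0)/(6·1)=-331/93, b=Δ0−h0·(2M0+M1)/6=889/93
seg 1: a=4, c=M1/2=-331/31, d=(M2−M1)/(6·1)=446/93, b=Δ1−h1·(2M1+M2)/6=-104/93
seg 2: a=-3, c=M2/2=115/31, d=(M3−M2)/(6·3)=-115/279, b=Δ2−h2·(2M2+M3)/6=-752/93
t_q=5/4 → seg 1, τ=1/4; S=4+-104/93·τ+-331/31·τ²+446/93·τ³=3103/992

  seg 0: a=-2 b=889/93 c=0 d=-331/93
  seg 1: a=4 b=-104/93 c=-331/31 d=446/93
  seg 2: a=-3 b=-752/93 c=115/31 d=-115/279
S(5/4) = 3103/992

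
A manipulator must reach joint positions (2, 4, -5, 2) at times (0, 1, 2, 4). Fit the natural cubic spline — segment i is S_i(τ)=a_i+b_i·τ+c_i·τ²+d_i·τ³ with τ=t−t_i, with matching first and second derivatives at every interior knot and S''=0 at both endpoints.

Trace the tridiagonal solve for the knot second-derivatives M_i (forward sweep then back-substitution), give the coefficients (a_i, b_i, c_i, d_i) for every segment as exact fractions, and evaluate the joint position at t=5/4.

  seg 0: a=2 b=249/46 c=0 d=-157/46
  seg 1: a=4 b=-111/23 c=-471/46 d=279/46
  seg 2: a=-5 b=-327/46 c=183/23 d=-61/46
S(5/4) = 6619/2944

Δ: Δ0=2, Δ1=-9, Δ2=7/2
row 1: diag=4, rhs=-66; c'=1/4, d'=-33/2
row 2: denom=6−1·1/4=23/4; d'=(75−1·-33/2)/(23/4)=366/23
back: M2=366/23
back: M1=-33/2−1/4·366/23=-471/23
M: M0=0, M1=-471/23, M2=366/23, M3=0
seg 0: a=2, c=M0/2=0, d=(M1−M0)/(6·1)=-157/46, b=Δ0−h0·(2M0+M1)/6=249/46
seg 1: a=4, c=M1/2=-471/46, d=(M2−M1)/(6·1)=279/46, b=Δ1−h1·(2M1+M2)/6=-111/23
seg 2: a=-5, c=M2/2=183/23, d=(M3−M2)/(6·2)=-61/46, b=Δ2−h2·(2M2+M3)/6=-327/46
t_q=5/4 → seg 1, τ=1/4; S=4+-111/23·τ+-471/46·τ²+279/46·τ³=6619/2944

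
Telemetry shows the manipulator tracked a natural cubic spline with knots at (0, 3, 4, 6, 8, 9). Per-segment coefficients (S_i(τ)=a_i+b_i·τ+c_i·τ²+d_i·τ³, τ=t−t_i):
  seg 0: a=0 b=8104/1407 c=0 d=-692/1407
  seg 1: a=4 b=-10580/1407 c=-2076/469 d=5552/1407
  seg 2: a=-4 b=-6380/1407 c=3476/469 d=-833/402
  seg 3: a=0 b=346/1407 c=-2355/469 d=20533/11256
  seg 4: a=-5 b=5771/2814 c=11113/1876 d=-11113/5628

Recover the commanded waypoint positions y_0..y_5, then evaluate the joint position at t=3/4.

y_0=0 y_1=4 y_2=-4 y_3=0 y_4=-5 y_5=1
S(3/4) = 30859/7504

y_0 = S_0(0) = a_0 = 0
y_1 = S_1(0) = a_1 = 4
y_2 = S_2(0) = a_2 = -4
y_3 = S_3(0) = a_3 = 0
y_4 = S_4(0) = a_4 = -5
y_5 = S_4(1) = 1
t_q=3/4 is in segment 0 (τ=3/4); S_0(τ)=30859/7504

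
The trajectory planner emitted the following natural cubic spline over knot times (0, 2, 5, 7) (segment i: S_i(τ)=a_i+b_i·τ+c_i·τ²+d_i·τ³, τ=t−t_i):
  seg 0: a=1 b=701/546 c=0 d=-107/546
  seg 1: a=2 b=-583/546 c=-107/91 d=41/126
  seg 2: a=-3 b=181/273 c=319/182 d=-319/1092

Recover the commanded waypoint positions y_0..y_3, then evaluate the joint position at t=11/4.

y_0=1 y_1=2 y_2=-3 y_3=3
S(11/4) = 7863/11648

y_0 = S_0(0) = a_0 = 1
y_1 = S_1(0) = a_1 = 2
y_2 = S_2(0) = a_2 = -3
y_3 = S_2(2) = 3
t_q=11/4 is in segment 1 (τ=3/4); S_1(τ)=7863/11648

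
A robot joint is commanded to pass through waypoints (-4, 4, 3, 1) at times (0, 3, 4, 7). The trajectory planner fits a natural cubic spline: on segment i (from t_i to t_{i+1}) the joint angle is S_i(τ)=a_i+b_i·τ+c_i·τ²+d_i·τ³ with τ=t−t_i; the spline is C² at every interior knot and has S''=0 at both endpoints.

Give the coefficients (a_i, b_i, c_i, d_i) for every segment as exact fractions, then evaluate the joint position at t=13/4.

Δ: Δ0=8/3, Δ1=-1, Δ2=-2/3
row 1: diag=8, rhs=-22; c'=1/8, d'=-11/4
row 2: denom=8−1·1/8=63/8; d'=(2−1·-11/4)/(63/8)=38/63
back: M2=38/63
back: M1=-11/4−1/8·38/63=-178/63
M: M0=0, M1=-178/63, M2=38/63, M3=0
seg 0: a=-4, c=M0/2=0, d=(M1−M0)/(6·3)=-89/567, b=Δ0−h0·(2M0+M1)/6=257/63
seg 1: a=4, c=M1/2=-89/63, d=(M2−M1)/(6·1)=4/7, b=Δ1−h1·(2M1+M2)/6=-10/63
seg 2: a=3, c=M2/2=19/63, d=(M3−M2)/(6·3)=-19/567, b=Δ2−h2·(2M2+M3)/6=-80/63
t_q=13/4 → seg 1, τ=1/4; S=4+-10/63·τ+-89/63·τ²+4/7·τ³=163/42

  seg 0: a=-4 b=257/63 c=0 d=-89/567
  seg 1: a=4 b=-10/63 c=-89/63 d=4/7
  seg 2: a=3 b=-80/63 c=19/63 d=-19/567
S(13/4) = 163/42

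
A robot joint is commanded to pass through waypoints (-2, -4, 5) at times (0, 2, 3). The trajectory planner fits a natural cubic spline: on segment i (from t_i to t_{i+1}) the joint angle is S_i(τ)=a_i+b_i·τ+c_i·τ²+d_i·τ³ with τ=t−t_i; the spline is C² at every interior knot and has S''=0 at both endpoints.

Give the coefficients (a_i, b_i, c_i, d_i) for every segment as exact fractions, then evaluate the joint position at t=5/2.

Δ: Δ0=-1, Δ1=9
row 1: diag=6, rhs=60; c'=1/6, d'=10
back: M1=10
M: M0=0, M1=10, M2=0
seg 0: a=-2, c=M0/2=0, d=(M1−M0)/(6·2)=5/6, b=Δ0−h0·(2M0+M1)/6=-13/3
seg 1: a=-4, c=M1/2=5, d=(M2−M1)/(6·1)=-5/3, b=Δ1−h1·(2M1+M2)/6=17/3
t_q=5/2 → seg 1, τ=1/2; S=-4+17/3·τ+5·τ²+-5/3·τ³=-1/8

  seg 0: a=-2 b=-13/3 c=0 d=5/6
  seg 1: a=-4 b=17/3 c=5 d=-5/3
S(5/2) = -1/8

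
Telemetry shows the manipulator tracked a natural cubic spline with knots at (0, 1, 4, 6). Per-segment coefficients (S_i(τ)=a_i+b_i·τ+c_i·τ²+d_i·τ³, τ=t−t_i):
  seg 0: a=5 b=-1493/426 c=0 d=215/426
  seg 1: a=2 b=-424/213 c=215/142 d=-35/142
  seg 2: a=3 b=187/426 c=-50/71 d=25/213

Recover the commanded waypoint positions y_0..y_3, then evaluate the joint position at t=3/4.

y_0 = S_0(0) = a_0 = 5
y_1 = S_1(0) = a_1 = 2
y_2 = S_2(0) = a_2 = 3
y_3 = S_2(2) = 2
t_q=3/4 is in segment 0 (τ=3/4); S_0(τ)=23487/9088

y_0=5 y_1=2 y_2=3 y_3=2
S(3/4) = 23487/9088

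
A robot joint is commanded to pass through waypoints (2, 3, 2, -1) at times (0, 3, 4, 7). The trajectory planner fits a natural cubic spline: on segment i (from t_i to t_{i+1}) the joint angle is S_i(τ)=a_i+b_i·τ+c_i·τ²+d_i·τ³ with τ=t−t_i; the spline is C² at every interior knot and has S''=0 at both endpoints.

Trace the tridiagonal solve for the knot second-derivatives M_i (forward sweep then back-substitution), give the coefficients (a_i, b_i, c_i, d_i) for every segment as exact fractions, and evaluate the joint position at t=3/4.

Δ: Δ0=1/3, Δ1=-1, Δ2=-1
row 1: diag=8, rhs=-8; c'=1/8, d'=-1
row 2: denom=8−1·1/8=63/8; d'=(0−1·-1)/(63/8)=8/63
back: M2=8/63
back: M1=-1−1/8·8/63=-64/63
M: M0=0, M1=-64/63, M2=8/63, M3=0
seg 0: a=2, c=M0/2=0, d=(M1−M0)/(6·3)=-32/567, b=Δ0−h0·(2M0+M1)/6=53/63
seg 1: a=3, c=M1/2=-32/63, d=(M2−M1)/(6·1)=4/21, b=Δ1−h1·(2M1+M2)/6=-43/63
seg 2: a=2, c=M2/2=4/63, d=(M3−M2)/(6·3)=-4/567, b=Δ2−h2·(2M2+M3)/6=-71/63
t_q=3/4 → seg 0, τ=3/4; S=2+53/63·τ+0·τ²+-32/567·τ³=73/28

  seg 0: a=2 b=53/63 c=0 d=-32/567
  seg 1: a=3 b=-43/63 c=-32/63 d=4/21
  seg 2: a=2 b=-71/63 c=4/63 d=-4/567
S(3/4) = 73/28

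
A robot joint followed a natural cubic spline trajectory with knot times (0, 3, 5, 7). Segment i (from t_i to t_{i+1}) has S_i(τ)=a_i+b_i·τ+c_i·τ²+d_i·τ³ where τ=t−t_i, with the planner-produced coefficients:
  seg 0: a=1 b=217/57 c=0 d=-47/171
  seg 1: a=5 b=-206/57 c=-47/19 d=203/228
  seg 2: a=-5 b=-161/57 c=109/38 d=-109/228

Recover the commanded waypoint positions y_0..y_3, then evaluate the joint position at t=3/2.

y_0=1 y_1=5 y_2=-5 y_3=-3
S(3/2) = 879/152

y_0 = S_0(0) = a_0 = 1
y_1 = S_1(0) = a_1 = 5
y_2 = S_2(0) = a_2 = -5
y_3 = S_2(2) = -3
t_q=3/2 is in segment 0 (τ=3/2); S_0(τ)=879/152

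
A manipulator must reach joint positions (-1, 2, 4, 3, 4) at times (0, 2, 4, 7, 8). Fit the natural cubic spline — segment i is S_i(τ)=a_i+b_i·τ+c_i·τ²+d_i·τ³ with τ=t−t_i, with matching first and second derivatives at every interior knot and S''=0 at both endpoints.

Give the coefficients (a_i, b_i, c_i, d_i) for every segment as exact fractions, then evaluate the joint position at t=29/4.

  seg 0: a=-1 b=2449/1608 c=0 d=-37/6432
  seg 1: a=2 b=1169/804 c=-37/1072 d=-619/6432
  seg 2: a=4 b=259/1608 c=-41/67 d=719/4824
  seg 3: a=3 b=413/804 c=391/536 d=-391/1608
S(29/4) = 108751/34304

Δ: Δ0=3/2, Δ1=1, Δ2=-1/3, Δ3=1
row 1: diag=8, rhs=-3; c'=1/4, d'=-3/8
row 2: denom=10−2·1/4=19/2; d'=(-8−2·-3/8)/(19/2)=-29/38
row 3: denom=8−3·6/19=134/19; d'=(8−3·-29/38)/(134/19)=391/268
back: M3=391/268
back: M2=-29/38−6/19·391/268=-82/67
back: M1=-3/8−1/4·-82/67=-37/536
M: M0=0, M1=-37/536, M2=-82/67, M3=391/268, M4=0
seg 0: a=-1, c=M0/2=0, d=(M1−M0)/(6·2)=-37/6432, b=Δ0−h0·(2M0+M1)/6=2449/1608
seg 1: a=2, c=M1/2=-37/1072, d=(M2−M1)/(6·2)=-619/6432, b=Δ1−h1·(2M1+M2)/6=1169/804
seg 2: a=4, c=M2/2=-41/67, d=(M3−M2)/(6·3)=719/4824, b=Δ2−h2·(2M2+M3)/6=259/1608
seg 3: a=3, c=M3/2=391/536, d=(M4−M3)/(6·1)=-391/1608, b=Δ3−h3·(2M3+M4)/6=413/804
t_q=29/4 → seg 3, τ=1/4; S=3+413/804·τ+391/536·τ²+-391/1608·τ³=108751/34304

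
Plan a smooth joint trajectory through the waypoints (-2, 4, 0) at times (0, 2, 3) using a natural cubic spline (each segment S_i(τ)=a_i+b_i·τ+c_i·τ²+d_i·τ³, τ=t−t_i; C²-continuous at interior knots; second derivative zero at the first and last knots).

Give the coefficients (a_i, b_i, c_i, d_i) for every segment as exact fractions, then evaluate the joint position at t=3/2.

  seg 0: a=-2 b=16/3 c=0 d=-7/12
  seg 1: a=4 b=-5/3 c=-7/2 d=7/6
S(3/2) = 129/32

Δ: Δ0=3, Δ1=-4
row 1: diag=6, rhs=-42; c'=1/6, d'=-7
back: M1=-7
M: M0=0, M1=-7, M2=0
seg 0: a=-2, c=M0/2=0, d=(M1−M0)/(6·2)=-7/12, b=Δ0−h0·(2M0+M1)/6=16/3
seg 1: a=4, c=M1/2=-7/2, d=(M2−M1)/(6·1)=7/6, b=Δ1−h1·(2M1+M2)/6=-5/3
t_q=3/2 → seg 0, τ=3/2; S=-2+16/3·τ+0·τ²+-7/12·τ³=129/32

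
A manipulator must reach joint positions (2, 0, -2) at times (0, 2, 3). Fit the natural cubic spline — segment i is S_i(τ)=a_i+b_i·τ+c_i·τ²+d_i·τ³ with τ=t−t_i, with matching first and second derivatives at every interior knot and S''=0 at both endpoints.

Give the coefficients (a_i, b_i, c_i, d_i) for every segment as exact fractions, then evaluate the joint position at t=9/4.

Δ: Δ0=-1, Δ1=-2
row 1: diag=6, rhs=-6; c'=1/6, d'=-1
back: M1=-1
M: M0=0, M1=-1, M2=0
seg 0: a=2, c=M0/2=0, d=(M1−M0)/(6·2)=-1/12, b=Δ0−h0·(2M0+M1)/6=-2/3
seg 1: a=0, c=M1/2=-1/2, d=(M2−M1)/(6·1)=1/6, b=Δ1−h1·(2M1+M2)/6=-5/3
t_q=9/4 → seg 1, τ=1/4; S=0+-5/3·τ+-1/2·τ²+1/6·τ³=-57/128

  seg 0: a=2 b=-2/3 c=0 d=-1/12
  seg 1: a=0 b=-5/3 c=-1/2 d=1/6
S(9/4) = -57/128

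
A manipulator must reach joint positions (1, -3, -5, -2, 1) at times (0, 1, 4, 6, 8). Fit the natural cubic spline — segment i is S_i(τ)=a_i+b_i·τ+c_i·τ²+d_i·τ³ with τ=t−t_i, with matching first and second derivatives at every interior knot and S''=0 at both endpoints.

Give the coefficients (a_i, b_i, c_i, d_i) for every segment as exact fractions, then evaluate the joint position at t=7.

  seg 0: a=1 b=-1759/402 c=0 d=151/402
  seg 1: a=-3 b=-653/201 c=151/134 d=-107/1206
  seg 2: a=-5 b=449/402 c=22/67 d=-55/804
  seg 3: a=-2 b=647/402 c=-11/134 d=11/804
S(7) = -123/268

Δ: Δ0=-4, Δ1=-2/3, Δ2=3/2, Δ3=3/2
row 1: diag=8, rhs=20; c'=3/8, d'=5/2
row 2: denom=10−3·3/8=71/8; d'=(13−3·5/2)/(71/8)=44/71
row 3: denom=8−2·16/71=536/71; d'=(0−2·44/71)/(536/71)=-11/67
back: M3=-11/67
back: M2=44/71−16/71·-11/67=44/67
back: M1=5/2−3/8·44/67=151/67
M: M0=0, M1=151/67, M2=44/67, M3=-11/67, M4=0
seg 0: a=1, c=M0/2=0, d=(M1−M0)/(6·1)=151/402, b=Δ0−h0·(2M0+M1)/6=-1759/402
seg 1: a=-3, c=M1/2=151/134, d=(M2−M1)/(6·3)=-107/1206, b=Δ1−h1·(2M1+M2)/6=-653/201
seg 2: a=-5, c=M2/2=22/67, d=(M3−M2)/(6·2)=-55/804, b=Δ2−h2·(2M2+M3)/6=449/402
seg 3: a=-2, c=M3/2=-11/134, d=(M4−M3)/(6·2)=11/804, b=Δ3−h3·(2M3+M4)/6=647/402
t_q=7 → seg 3, τ=1; S=-2+647/402·τ+-11/134·τ²+11/804·τ³=-123/268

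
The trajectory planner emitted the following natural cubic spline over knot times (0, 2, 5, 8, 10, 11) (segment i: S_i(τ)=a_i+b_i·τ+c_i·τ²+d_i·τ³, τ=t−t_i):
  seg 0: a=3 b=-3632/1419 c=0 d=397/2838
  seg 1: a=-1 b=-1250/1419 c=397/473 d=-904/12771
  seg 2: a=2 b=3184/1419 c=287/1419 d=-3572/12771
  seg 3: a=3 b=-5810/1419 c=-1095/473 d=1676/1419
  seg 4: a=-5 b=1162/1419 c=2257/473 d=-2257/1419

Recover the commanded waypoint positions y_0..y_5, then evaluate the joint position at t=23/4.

y_0=3 y_1=-1 y_2=2 y_3=3 y_4=-5 y_5=-1
S(23/4) = 1740/473

y_0 = S_0(0) = a_0 = 3
y_1 = S_1(0) = a_1 = -1
y_2 = S_2(0) = a_2 = 2
y_3 = S_3(0) = a_3 = 3
y_4 = S_4(0) = a_4 = -5
y_5 = S_4(1) = -1
t_q=23/4 is in segment 2 (τ=3/4); S_2(τ)=1740/473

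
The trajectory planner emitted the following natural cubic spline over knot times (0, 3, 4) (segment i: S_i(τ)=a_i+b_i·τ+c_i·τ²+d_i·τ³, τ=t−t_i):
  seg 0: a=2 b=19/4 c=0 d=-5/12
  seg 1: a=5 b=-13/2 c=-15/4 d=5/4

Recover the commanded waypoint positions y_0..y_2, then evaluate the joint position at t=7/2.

y_0 = S_0(0) = a_0 = 2
y_1 = S_1(0) = a_1 = 5
y_2 = S_1(1) = -4
t_q=7/2 is in segment 1 (τ=1/2); S_1(τ)=31/32

y_0=2 y_1=5 y_2=-4
S(7/2) = 31/32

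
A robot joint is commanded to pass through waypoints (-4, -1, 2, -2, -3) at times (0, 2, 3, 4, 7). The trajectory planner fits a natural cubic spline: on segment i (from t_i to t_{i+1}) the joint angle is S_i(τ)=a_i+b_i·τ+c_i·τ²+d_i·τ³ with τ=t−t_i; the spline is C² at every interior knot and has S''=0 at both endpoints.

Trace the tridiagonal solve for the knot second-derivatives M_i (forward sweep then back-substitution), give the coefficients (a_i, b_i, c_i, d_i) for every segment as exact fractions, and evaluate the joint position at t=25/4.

Δ: Δ0=3/2, Δ1=3, Δ2=-4, Δ3=-1/3
row 1: diag=6, rhs=9; c'=1/6, d'=3/2
row 2: denom=4−1·1/6=23/6; d'=(-42−1·3/2)/(23/6)=-261/23
row 3: denom=8−1·6/23=178/23; d'=(22−1·-261/23)/(178/23)=767/178
back: M3=767/178
back: M2=-261/23−6/23·767/178=-1110/89
back: M1=3/2−1/6·-1110/89=637/178
M: M0=0, M1=637/178, M2=-1110/89, M3=767/178, M4=0
seg 0: a=-4, c=M0/2=0, d=(M1−M0)/(6·2)=637/2136, b=Δ0−h0·(2M0+M1)/6=82/267
seg 1: a=-1, c=M1/2=637/356, d=(M2−M1)/(6·1)=-2857/1068, b=Δ1−h1·(2M1+M2)/6=2075/534
seg 2: a=2, c=M2/2=-555/89, d=(M3−M2)/(6·1)=2987/1068, b=Δ2−h2·(2M2+M3)/6=-599/1068
seg 3: a=-2, c=M3/2=767/356, d=(M4−M3)/(6·3)=-767/3204, b=Δ3−h3·(2M3+M4)/6=-2479/534
t_q=25/4 → seg 3, τ=9/4; S=-2+-2479/534·τ+767/356·τ²+-767/3204·τ³=-97171/22784

  seg 0: a=-4 b=82/267 c=0 d=637/2136
  seg 1: a=-1 b=2075/534 c=637/356 d=-2857/1068
  seg 2: a=2 b=-599/1068 c=-555/89 d=2987/1068
  seg 3: a=-2 b=-2479/534 c=767/356 d=-767/3204
S(25/4) = -97171/22784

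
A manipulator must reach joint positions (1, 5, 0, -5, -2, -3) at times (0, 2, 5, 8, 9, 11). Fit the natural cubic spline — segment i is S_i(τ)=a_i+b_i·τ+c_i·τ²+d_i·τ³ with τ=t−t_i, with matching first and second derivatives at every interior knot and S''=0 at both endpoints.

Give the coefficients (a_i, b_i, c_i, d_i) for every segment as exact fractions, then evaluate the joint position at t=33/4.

Δ: Δ0=2, Δ1=-5/3, Δ2=-5/3, Δ3=3, Δ4=-1/2
row 1: diag=10, rhs=-22; c'=3/10, d'=-11/5
row 2: denom=12−3·3/10=111/10; d'=(0−3·-11/5)/(111/10)=22/37
row 3: denom=8−3·10/37=266/37; d'=(28−3·22/37)/(266/37)=485/133
row 4: denom=6−1·37/266=1559/266; d'=(-21−1·485/133)/(1559/266)=-6556/1559
back: M4=-6556/1559
back: M3=485/133−37/266·-6556/1559=6597/1559
back: M2=22/37−10/37·6597/1559=-856/1559
back: M1=-11/5−3/10·-856/1559=-3173/1559
M: M0=0, M1=-3173/1559, M2=-856/1559, M3=6597/1559, M4=-6556/1559, M5=0
seg 0: a=1, c=M0/2=0, d=(M1−M0)/(6·2)=-3173/18708, b=Δ0−h0·(2M0+M1)/6=12527/4677
seg 1: a=5, c=M1/2=-3173/3118, d=(M2−M1)/(6·3)=2317/28062, b=Δ1−h1·(2M1+M2)/6=3008/4677
seg 2: a=0, c=M2/2=-428/1559, d=(M3−M2)/(6·3)=7453/28062, b=Δ2−h2·(2M2+M3)/6=-30245/9354
seg 3: a=-5, c=M3/2=6597/3118, d=(M4−M3)/(6·1)=-13153/9354, b=Δ3−h3·(2M3+M4)/6=10712/4677
seg 4: a=-2, c=M4/2=-3278/1559, d=(M5−M4)/(6·2)=1639/4677, b=Δ4−h4·(2M4+M5)/6=21547/9354
t_q=33/4 → seg 3, τ=1/4; S=-5+10712/4677·τ+6597/3118·τ²+-13153/9354·τ³=-861495/199552

  seg 0: a=1 b=12527/4677 c=0 d=-3173/18708
  seg 1: a=5 b=3008/4677 c=-3173/3118 d=2317/28062
  seg 2: a=0 b=-30245/9354 c=-428/1559 d=7453/28062
  seg 3: a=-5 b=10712/4677 c=6597/3118 d=-13153/9354
  seg 4: a=-2 b=21547/9354 c=-3278/1559 d=1639/4677
S(33/4) = -861495/199552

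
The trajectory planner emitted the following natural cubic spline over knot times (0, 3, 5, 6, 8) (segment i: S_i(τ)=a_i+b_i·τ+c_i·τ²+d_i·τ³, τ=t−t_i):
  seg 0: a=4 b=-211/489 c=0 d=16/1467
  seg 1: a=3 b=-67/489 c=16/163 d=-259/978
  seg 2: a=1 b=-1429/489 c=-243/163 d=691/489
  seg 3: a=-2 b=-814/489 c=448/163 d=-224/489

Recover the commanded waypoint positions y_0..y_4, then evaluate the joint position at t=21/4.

y_0 = S_0(0) = a_0 = 4
y_1 = S_1(0) = a_1 = 3
y_2 = S_2(0) = a_2 = 1
y_3 = S_3(0) = a_3 = -2
y_4 = S_3(2) = 2
t_q=21/4 is in segment 2 (τ=1/4); S_2(τ)=2069/10432

y_0=4 y_1=3 y_2=1 y_3=-2 y_4=2
S(21/4) = 2069/10432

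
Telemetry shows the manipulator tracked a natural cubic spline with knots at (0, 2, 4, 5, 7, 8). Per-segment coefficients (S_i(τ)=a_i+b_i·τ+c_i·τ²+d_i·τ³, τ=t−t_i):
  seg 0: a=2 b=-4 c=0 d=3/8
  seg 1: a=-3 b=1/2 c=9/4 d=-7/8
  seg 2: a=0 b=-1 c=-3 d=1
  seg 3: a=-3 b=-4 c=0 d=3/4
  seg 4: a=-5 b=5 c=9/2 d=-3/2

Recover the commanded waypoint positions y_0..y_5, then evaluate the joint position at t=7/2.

y_0=2 y_1=-3 y_2=0 y_3=-3 y_4=-5 y_5=3
S(7/2) = -9/64

y_0 = S_0(0) = a_0 = 2
y_1 = S_1(0) = a_1 = -3
y_2 = S_2(0) = a_2 = 0
y_3 = S_3(0) = a_3 = -3
y_4 = S_4(0) = a_4 = -5
y_5 = S_4(1) = 3
t_q=7/2 is in segment 1 (τ=3/2); S_1(τ)=-9/64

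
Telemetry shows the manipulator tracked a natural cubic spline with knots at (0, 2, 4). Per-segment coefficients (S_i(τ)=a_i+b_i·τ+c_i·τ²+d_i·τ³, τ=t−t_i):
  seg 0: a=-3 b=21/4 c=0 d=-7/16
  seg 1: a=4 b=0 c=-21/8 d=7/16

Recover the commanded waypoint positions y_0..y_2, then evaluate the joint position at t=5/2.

y_0 = S_0(0) = a_0 = -3
y_1 = S_1(0) = a_1 = 4
y_2 = S_1(2) = -3
t_q=5/2 is in segment 1 (τ=1/2); S_1(τ)=435/128

y_0=-3 y_1=4 y_2=-3
S(5/2) = 435/128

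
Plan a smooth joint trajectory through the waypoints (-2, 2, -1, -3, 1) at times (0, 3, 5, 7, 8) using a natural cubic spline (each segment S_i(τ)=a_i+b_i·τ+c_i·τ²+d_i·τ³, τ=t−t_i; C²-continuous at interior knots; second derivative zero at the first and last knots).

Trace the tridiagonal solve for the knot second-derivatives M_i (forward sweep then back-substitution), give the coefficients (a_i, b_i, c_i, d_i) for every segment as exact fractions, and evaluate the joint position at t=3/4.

  seg 0: a=-2 b=665/312 c=0 d=-83/936
  seg 1: a=2 b=-41/156 c=-83/104 d=7/78
  seg 2: a=-1 b=-371/156 c=-27/104 d=37/78
  seg 3: a=-3 b=355/156 c=269/104 d=-269/312
S(3/4) = -2921/6656

Δ: Δ0=4/3, Δ1=-3/2, Δ2=-1, Δ3=4
row 1: diag=10, rhs=-17; c'=1/5, d'=-17/10
row 2: denom=8−2·1/5=38/5; d'=(3−2·-17/10)/(38/5)=16/19
row 3: denom=6−2·5/19=104/19; d'=(30−2·16/19)/(104/19)=269/52
back: M3=269/52
back: M2=16/19−5/19·269/52=-27/52
back: M1=-17/10−1/5·-27/52=-83/52
M: M0=0, M1=-83/52, M2=-27/52, M3=269/52, M4=0
seg 0: a=-2, c=M0/2=0, d=(M1−M0)/(6·3)=-83/936, b=Δ0−h0·(2M0+M1)/6=665/312
seg 1: a=2, c=M1/2=-83/104, d=(M2−M1)/(6·2)=7/78, b=Δ1−h1·(2M1+M2)/6=-41/156
seg 2: a=-1, c=M2/2=-27/104, d=(M3−M2)/(6·2)=37/78, b=Δ2−h2·(2M2+M3)/6=-371/156
seg 3: a=-3, c=M3/2=269/104, d=(M4−M3)/(6·1)=-269/312, b=Δ3−h3·(2M3+M4)/6=355/156
t_q=3/4 → seg 0, τ=3/4; S=-2+665/312·τ+0·τ²+-83/936·τ³=-2921/6656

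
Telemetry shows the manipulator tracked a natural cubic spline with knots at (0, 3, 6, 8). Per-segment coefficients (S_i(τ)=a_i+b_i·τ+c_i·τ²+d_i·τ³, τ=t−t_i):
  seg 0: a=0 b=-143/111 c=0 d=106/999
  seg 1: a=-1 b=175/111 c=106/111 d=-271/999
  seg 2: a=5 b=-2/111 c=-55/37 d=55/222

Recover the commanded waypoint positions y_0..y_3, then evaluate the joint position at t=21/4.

y_0=0 y_1=-1 y_2=5 y_3=1
S(21/4) = 10163/2368

y_0 = S_0(0) = a_0 = 0
y_1 = S_1(0) = a_1 = -1
y_2 = S_2(0) = a_2 = 5
y_3 = S_2(2) = 1
t_q=21/4 is in segment 1 (τ=9/4); S_1(τ)=10163/2368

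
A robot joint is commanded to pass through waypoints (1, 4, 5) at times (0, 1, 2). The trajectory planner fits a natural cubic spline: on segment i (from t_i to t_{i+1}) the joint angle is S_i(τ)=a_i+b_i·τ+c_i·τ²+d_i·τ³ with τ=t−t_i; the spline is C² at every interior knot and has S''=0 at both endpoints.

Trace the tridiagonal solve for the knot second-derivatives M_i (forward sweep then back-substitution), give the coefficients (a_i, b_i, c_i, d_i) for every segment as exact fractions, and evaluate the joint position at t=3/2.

  seg 0: a=1 b=7/2 c=0 d=-1/2
  seg 1: a=4 b=2 c=-3/2 d=1/2
S(3/2) = 75/16

Δ: Δ0=3, Δ1=1
row 1: diag=4, rhs=-12; c'=1/4, d'=-3
back: M1=-3
M: M0=0, M1=-3, M2=0
seg 0: a=1, c=M0/2=0, d=(M1−M0)/(6·1)=-1/2, b=Δ0−h0·(2M0+M1)/6=7/2
seg 1: a=4, c=M1/2=-3/2, d=(M2−M1)/(6·1)=1/2, b=Δ1−h1·(2M1+M2)/6=2
t_q=3/2 → seg 1, τ=1/2; S=4+2·τ+-3/2·τ²+1/2·τ³=75/16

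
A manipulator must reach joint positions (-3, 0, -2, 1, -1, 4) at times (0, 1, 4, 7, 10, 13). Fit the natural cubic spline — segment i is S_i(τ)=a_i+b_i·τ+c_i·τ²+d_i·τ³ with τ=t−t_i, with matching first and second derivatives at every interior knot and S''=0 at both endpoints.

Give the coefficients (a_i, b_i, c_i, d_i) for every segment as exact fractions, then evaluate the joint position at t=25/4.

Δ: Δ0=3, Δ1=-2/3, Δ2=1, Δ3=-2/3, Δ4=5/3
row 1: diag=8, rhs=-22; c'=3/8, d'=-11/4
row 2: denom=12−3·3/8=87/8; d'=(10−3·-11/4)/(87/8)=146/87
row 3: denom=12−3·8/29=324/29; d'=(-10−3·146/87)/(324/29)=-109/81
row 4: denom=12−3·29/108=403/36; d'=(14−3·-109/81)/(403/36)=1948/1209
back: M4=1948/1209
back: M3=-109/81−29/108·1948/1209=-2150/1209
back: M2=146/87−8/29·-2150/1209=874/403
back: M1=-11/4−3/8·874/403=-1436/403
M: M0=0, M1=-1436/403, M2=874/403, M3=-2150/1209, M4=1948/1209, M5=0
seg 0: a=-3, c=M0/2=0, d=(M1−M0)/(6·1)=-718/1209, b=Δ0−h0·(2M0+M1)/6=4345/1209
seg 1: a=0, c=M1/2=-718/403, d=(M2−M1)/(6·3)=385/1209, b=Δ1−h1·(2M1+M2)/6=2191/1209
seg 2: a=-2, c=M2/2=437/403, d=(M3−M2)/(6·3)=-2386/10881, b=Δ2−h2·(2M2+M3)/6=-26/93
seg 3: a=1, c=M3/2=-1075/1209, d=(M4−M3)/(6·3)=683/3627, b=Δ3−h3·(2M3+M4)/6=370/1209
seg 4: a=-1, c=M4/2=974/1209, d=(M5−M4)/(6·3)=-974/10881, b=Δ4−h4·(2M4+M5)/6=67/1209
t_q=25/4 → seg 2, τ=9/4; S=-2+-26/93·τ+437/403·τ²+-2386/10881·τ³=4679/12896

  seg 0: a=-3 b=4345/1209 c=0 d=-718/1209
  seg 1: a=0 b=2191/1209 c=-718/403 d=385/1209
  seg 2: a=-2 b=-26/93 c=437/403 d=-2386/10881
  seg 3: a=1 b=370/1209 c=-1075/1209 d=683/3627
  seg 4: a=-1 b=67/1209 c=974/1209 d=-974/10881
S(25/4) = 4679/12896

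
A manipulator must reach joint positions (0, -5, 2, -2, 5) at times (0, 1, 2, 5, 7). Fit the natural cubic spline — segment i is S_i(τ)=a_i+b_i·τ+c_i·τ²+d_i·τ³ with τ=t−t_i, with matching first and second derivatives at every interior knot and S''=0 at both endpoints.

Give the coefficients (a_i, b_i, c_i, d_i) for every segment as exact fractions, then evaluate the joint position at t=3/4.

Δ: Δ0=-5, Δ1=7, Δ2=-4/3, Δ3=7/2
row 1: diag=4, rhs=72; c'=1/4, d'=18
row 2: denom=8−1·1/4=31/4; d'=(-50−1·18)/(31/4)=-272/31
row 3: denom=10−3·12/31=274/31; d'=(29−3·-272/31)/(274/31)=1715/274
back: M3=1715/274
back: M2=-272/31−12/31·1715/274=-1534/137
back: M1=18−1/4·-1534/137=5699/274
M: M0=0, M1=5699/274, M2=-1534/137, M3=1715/274, M4=0
seg 0: a=0, c=M0/2=0, d=(M1−M0)/(6·1)=5699/1644, b=Δ0−h0·(2M0+M1)/6=-13919/1644
seg 1: a=-5, c=M1/2=5699/548, d=(M2−M1)/(6·1)=-8767/1644, b=Δ1−h1·(2M1+M2)/6=1589/822
seg 2: a=2, c=M2/2=-767/137, d=(M3−M2)/(6·3)=4783/4932, b=Δ2−h2·(2M2+M3)/6=11071/1644
seg 3: a=-2, c=M3/2=1715/548, d=(M4−M3)/(6·2)=-1715/3288, b=Δ3−h3·(2M3+M4)/6=-553/822
t_q=3/4 → seg 0, τ=3/4; S=0+-13919/1644·τ+0·τ²+5699/1644·τ³=-171413/35072

  seg 0: a=0 b=-13919/1644 c=0 d=5699/1644
  seg 1: a=-5 b=1589/822 c=5699/548 d=-8767/1644
  seg 2: a=2 b=11071/1644 c=-767/137 d=4783/4932
  seg 3: a=-2 b=-553/822 c=1715/548 d=-1715/3288
S(3/4) = -171413/35072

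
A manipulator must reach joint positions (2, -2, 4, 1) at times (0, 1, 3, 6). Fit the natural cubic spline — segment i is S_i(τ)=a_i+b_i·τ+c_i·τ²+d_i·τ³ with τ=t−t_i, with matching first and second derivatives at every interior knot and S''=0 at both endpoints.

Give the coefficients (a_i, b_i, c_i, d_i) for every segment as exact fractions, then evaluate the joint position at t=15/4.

Δ: Δ0=-4, Δ1=3, Δ2=-1
row 1: diag=6, rhs=42; c'=1/3, d'=7
row 2: denom=10−2·1/3=28/3; d'=(-24−2·7)/(28/3)=-57/14
back: M2=-57/14
back: M1=7−1/3·-57/14=117/14
M: M0=0, M1=117/14, M2=-57/14, M3=0
seg 0: a=2, c=M0/2=0, d=(M1−M0)/(6·1)=39/28, b=Δ0−h0·(2M0+M1)/6=-151/28
seg 1: a=-2, c=M1/2=117/28, d=(M2−M1)/(6·2)=-29/28, b=Δ1−h1·(2M1+M2)/6=-17/14
seg 2: a=4, c=M2/2=-57/28, d=(M3−M2)/(6·3)=19/84, b=Δ2−h2·(2M2+M3)/6=43/14
t_q=15/4 → seg 2, τ=3/4; S=4+43/14·τ+-57/28·τ²+19/84·τ³=1345/256

  seg 0: a=2 b=-151/28 c=0 d=39/28
  seg 1: a=-2 b=-17/14 c=117/28 d=-29/28
  seg 2: a=4 b=43/14 c=-57/28 d=19/84
S(15/4) = 1345/256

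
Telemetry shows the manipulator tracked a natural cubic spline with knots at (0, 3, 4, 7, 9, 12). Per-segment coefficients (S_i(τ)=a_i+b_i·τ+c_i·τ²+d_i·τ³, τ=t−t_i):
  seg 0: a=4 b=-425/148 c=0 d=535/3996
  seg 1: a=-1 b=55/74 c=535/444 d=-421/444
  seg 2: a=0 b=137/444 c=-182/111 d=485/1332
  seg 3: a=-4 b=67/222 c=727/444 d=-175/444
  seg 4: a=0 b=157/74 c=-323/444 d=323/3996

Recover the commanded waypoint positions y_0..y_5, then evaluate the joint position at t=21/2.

y_0=4 y_1=-1 y_2=0 y_3=-4 y_4=0 y_5=2
S(21/2) = 2153/1184

y_0 = S_0(0) = a_0 = 4
y_1 = S_1(0) = a_1 = -1
y_2 = S_2(0) = a_2 = 0
y_3 = S_3(0) = a_3 = -4
y_4 = S_4(0) = a_4 = 0
y_5 = S_4(3) = 2
t_q=21/2 is in segment 4 (τ=3/2); S_4(τ)=2153/1184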